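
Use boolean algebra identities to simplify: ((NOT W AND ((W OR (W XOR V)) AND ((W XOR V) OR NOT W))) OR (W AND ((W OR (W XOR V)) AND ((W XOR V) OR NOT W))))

By distribution ((E AND v) OR (E AND NOT v) = E) then distribution ((E OR v) AND (E OR NOT v) = E):
= (W XOR V)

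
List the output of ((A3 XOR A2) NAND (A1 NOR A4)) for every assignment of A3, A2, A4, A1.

A3 | A2 | A4 | A1 | Output
--------------------------
0 | 0 | 0 | 0 | 1
0 | 0 | 0 | 1 | 1
0 | 0 | 1 | 0 | 1
0 | 0 | 1 | 1 | 1
0 | 1 | 0 | 0 | 0
0 | 1 | 0 | 1 | 1
0 | 1 | 1 | 0 | 1
0 | 1 | 1 | 1 | 1
1 | 0 | 0 | 0 | 0
1 | 0 | 0 | 1 | 1
1 | 0 | 1 | 0 | 1
1 | 0 | 1 | 1 | 1
1 | 1 | 0 | 0 | 1
1 | 1 | 0 | 1 | 1
1 | 1 | 1 | 0 | 1
1 | 1 | 1 | 1 | 1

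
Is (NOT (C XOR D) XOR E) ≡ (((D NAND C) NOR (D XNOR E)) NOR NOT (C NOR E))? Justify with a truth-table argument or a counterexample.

No. Counterexample: with C=0, D=1, E=0, Expression 1 = 0 but Expression 2 = 1.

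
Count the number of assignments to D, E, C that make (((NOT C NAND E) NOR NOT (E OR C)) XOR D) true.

Satisfying assignments: (0,1,0), (1,0,0), (1,0,1), (1,1,1)
Count: 4 out of 8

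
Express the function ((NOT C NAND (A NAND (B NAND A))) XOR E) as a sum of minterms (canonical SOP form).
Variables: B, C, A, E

Σm(1, 2, 4, 6, 9, 11, 12, 14) = (NOT B AND NOT C AND NOT A AND E) OR (NOT B AND NOT C AND A AND NOT E) OR (NOT B AND C AND NOT A AND NOT E) OR (NOT B AND C AND A AND NOT E) OR (B AND NOT C AND NOT A AND E) OR (B AND NOT C AND A AND E) OR (B AND C AND NOT A AND NOT E) OR (B AND C AND A AND NOT E)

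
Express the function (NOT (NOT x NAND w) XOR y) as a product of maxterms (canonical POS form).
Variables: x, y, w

ΠM(0, 3, 4, 5) = (x OR y OR w) AND (x OR NOT y OR NOT w) AND (NOT x OR y OR w) AND (NOT x OR y OR NOT w)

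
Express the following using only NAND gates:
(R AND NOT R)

((R NAND (R NAND R)) NAND (R NAND (R NAND R)))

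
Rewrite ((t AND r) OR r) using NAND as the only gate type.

((((t NAND r) NAND (t NAND r)) NAND ((t NAND r) NAND (t NAND r))) NAND (r NAND r))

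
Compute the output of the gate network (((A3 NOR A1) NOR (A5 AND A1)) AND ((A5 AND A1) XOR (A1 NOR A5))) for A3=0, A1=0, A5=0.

Substituting: (((0 NOR 0) NOR (0 AND 0)) AND ((0 AND 0) XOR (0 NOR 0)))
= 0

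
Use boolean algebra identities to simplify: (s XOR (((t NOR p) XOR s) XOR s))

By XOR self-cancellation ((E XOR v) XOR v = E):
= ((t NOR p) XOR s)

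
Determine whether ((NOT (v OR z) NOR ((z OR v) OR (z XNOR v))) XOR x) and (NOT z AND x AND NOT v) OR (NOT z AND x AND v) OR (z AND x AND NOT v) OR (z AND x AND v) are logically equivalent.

Yes, they are equivalent — the two output columns agree on all 8 assignments:
z | x | v | Expression 1 | Expression 2
---------------------------------------
0 | 0 | 0 | 0 | 0
0 | 0 | 1 | 0 | 0
0 | 1 | 0 | 1 | 1
0 | 1 | 1 | 1 | 1
1 | 0 | 0 | 0 | 0
1 | 0 | 1 | 0 | 0
1 | 1 | 0 | 1 | 1
1 | 1 | 1 | 1 | 1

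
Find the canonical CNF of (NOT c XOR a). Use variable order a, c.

(a OR NOT c) AND (NOT a OR c)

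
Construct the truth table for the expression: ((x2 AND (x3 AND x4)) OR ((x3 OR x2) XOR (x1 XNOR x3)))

x4 | x1 | x3 | x2 | Output
--------------------------
0 | 0 | 0 | 0 | 1
0 | 0 | 0 | 1 | 0
0 | 0 | 1 | 0 | 1
0 | 0 | 1 | 1 | 1
0 | 1 | 0 | 0 | 0
0 | 1 | 0 | 1 | 1
0 | 1 | 1 | 0 | 0
0 | 1 | 1 | 1 | 0
1 | 0 | 0 | 0 | 1
1 | 0 | 0 | 1 | 0
1 | 0 | 1 | 0 | 1
1 | 0 | 1 | 1 | 1
1 | 1 | 0 | 0 | 0
1 | 1 | 0 | 1 | 1
1 | 1 | 1 | 0 | 0
1 | 1 | 1 | 1 | 1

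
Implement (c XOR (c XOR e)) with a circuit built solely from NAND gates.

((c NAND (c NAND ((c NAND (c NAND e)) NAND (e NAND (c NAND e))))) NAND (((c NAND (c NAND e)) NAND (e NAND (c NAND e))) NAND (c NAND ((c NAND (c NAND e)) NAND (e NAND (c NAND e))))))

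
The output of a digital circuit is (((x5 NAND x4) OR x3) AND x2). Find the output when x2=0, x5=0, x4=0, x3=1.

Substituting: (((0 NAND 0) OR 1) AND 0)
= 0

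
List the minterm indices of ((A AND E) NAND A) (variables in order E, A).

Σm(0, 1, 2) = (NOT E AND NOT A) OR (NOT E AND A) OR (E AND NOT A)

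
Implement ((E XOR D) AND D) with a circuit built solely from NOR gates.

((((((E NOR D) NOR (E NOR D)) NOR ((E NOR D) NOR (E NOR D))) NOR ((((E NOR E) NOR (D NOR D)) NOR ((E NOR E) NOR (D NOR D))) NOR (((E NOR E) NOR (D NOR D)) NOR ((E NOR E) NOR (D NOR D))))) NOR ((((E NOR D) NOR (E NOR D)) NOR ((E NOR D) NOR (E NOR D))) NOR ((((E NOR E) NOR (D NOR D)) NOR ((E NOR E) NOR (D NOR D))) NOR (((E NOR E) NOR (D NOR D)) NOR ((E NOR E) NOR (D NOR D)))))) NOR (D NOR D))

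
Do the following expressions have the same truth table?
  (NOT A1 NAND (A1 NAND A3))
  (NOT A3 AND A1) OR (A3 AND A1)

Yes, they are equivalent — the two output columns agree on all 4 assignments:
A3 | A1 | Expression 1 | Expression 2
-------------------------------------
0 | 0 | 0 | 0
0 | 1 | 1 | 1
1 | 0 | 0 | 0
1 | 1 | 1 | 1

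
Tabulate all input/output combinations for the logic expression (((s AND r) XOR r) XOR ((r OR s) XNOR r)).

s | r | Output
--------------
0 | 0 | 1
0 | 1 | 0
1 | 0 | 0
1 | 1 | 1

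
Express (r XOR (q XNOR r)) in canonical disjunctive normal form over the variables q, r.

(NOT q AND NOT r) OR (NOT q AND r)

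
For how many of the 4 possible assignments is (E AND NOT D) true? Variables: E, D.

Satisfying assignments: (1,0)
Count: 1 out of 4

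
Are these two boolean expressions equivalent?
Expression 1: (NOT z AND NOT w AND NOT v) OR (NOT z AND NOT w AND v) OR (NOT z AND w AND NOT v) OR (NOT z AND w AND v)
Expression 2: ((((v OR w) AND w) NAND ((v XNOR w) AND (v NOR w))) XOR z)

Yes, they are equivalent — the two output columns agree on all 8 assignments:
z | w | v | Expression 1 | Expression 2
---------------------------------------
0 | 0 | 0 | 1 | 1
0 | 0 | 1 | 1 | 1
0 | 1 | 0 | 1 | 1
0 | 1 | 1 | 1 | 1
1 | 0 | 0 | 0 | 0
1 | 0 | 1 | 0 | 0
1 | 1 | 0 | 0 | 0
1 | 1 | 1 | 0 | 0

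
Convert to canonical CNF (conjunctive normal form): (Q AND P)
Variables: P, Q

(P OR Q) AND (P OR NOT Q) AND (NOT P OR Q)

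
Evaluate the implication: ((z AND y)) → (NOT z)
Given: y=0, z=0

Antecedent ((z AND y)) = 0; consequent (NOT z) = 1.
0 → 1 = 1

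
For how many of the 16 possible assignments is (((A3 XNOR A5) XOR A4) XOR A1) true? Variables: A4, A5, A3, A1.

Satisfying assignments: (0,0,0,0), (0,0,1,1), (0,1,0,1), (0,1,1,0), (1,0,0,1), (1,0,1,0), (1,1,0,0), (1,1,1,1)
Count: 8 out of 16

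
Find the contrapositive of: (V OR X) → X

Contrapositive: NOT X → NOT (V OR X)
Note: A statement and its contrapositive are logically equivalent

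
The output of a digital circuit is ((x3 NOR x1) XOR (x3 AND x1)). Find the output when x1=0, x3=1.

Substituting: ((1 NOR 0) XOR (1 AND 0))
= 0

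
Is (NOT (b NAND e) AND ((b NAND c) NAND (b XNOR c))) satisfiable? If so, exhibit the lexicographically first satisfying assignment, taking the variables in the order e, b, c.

e=1, b=1, c=0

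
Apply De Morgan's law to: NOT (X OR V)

NOT X AND NOT V
De Morgan's: NOT(OR of terms) = AND of negations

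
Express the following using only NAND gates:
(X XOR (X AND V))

((X NAND (X NAND ((X NAND V) NAND (X NAND V)))) NAND (((X NAND V) NAND (X NAND V)) NAND (X NAND ((X NAND V) NAND (X NAND V)))))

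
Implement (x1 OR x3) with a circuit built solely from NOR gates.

((x1 NOR x3) NOR (x1 NOR x3))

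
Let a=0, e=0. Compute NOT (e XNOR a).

Substituting: NOT (0 XNOR 0)
= 0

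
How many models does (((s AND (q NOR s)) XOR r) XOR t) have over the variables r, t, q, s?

Satisfying assignments: (0,1,0,0), (0,1,0,1), (0,1,1,0), (0,1,1,1), (1,0,0,0), (1,0,0,1), (1,0,1,0), (1,0,1,1)
Count: 8 out of 16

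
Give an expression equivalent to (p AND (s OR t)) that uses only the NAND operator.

((p NAND ((s NAND s) NAND (t NAND t))) NAND (p NAND ((s NAND s) NAND (t NAND t))))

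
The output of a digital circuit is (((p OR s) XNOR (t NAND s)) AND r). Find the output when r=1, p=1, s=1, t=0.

Substituting: (((1 OR 1) XNOR (0 NAND 1)) AND 1)
= 1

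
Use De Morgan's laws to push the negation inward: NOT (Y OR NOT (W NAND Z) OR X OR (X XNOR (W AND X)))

NOT Y AND (W NAND Z) AND NOT X AND NOT (X XNOR (W AND X))
De Morgan's: NOT(OR of terms) = AND of negations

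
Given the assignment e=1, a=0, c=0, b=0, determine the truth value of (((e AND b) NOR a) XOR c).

Substituting: (((1 AND 0) NOR 0) XOR 0)
= 1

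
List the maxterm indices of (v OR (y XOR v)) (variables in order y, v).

ΠM(0) = (y OR v)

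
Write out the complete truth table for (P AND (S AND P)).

P | S | Output
--------------
0 | 0 | 0
0 | 1 | 0
1 | 0 | 0
1 | 1 | 1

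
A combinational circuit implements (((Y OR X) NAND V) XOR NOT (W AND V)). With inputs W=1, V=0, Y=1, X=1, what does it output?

Substituting: (((1 OR 1) NAND 0) XOR NOT (1 AND 0))
= 0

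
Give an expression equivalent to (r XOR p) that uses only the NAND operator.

((r NAND (r NAND p)) NAND (p NAND (r NAND p)))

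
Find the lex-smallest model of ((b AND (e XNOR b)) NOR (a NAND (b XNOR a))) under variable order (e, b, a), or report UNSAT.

e=0, b=1, a=1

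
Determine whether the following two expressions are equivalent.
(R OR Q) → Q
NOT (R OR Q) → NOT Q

No, Inverse is not equivalent to original (counterexample: Q=0, R=1)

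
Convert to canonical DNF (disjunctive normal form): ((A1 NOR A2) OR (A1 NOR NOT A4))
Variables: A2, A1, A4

(NOT A2 AND NOT A1 AND NOT A4) OR (NOT A2 AND NOT A1 AND A4) OR (A2 AND NOT A1 AND A4)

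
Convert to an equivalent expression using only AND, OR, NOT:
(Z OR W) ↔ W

((Z OR W) AND W) OR (NOT (Z OR W) AND NOT W)
(Biconditional = both true or both false)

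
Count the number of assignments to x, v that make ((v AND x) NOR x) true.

Satisfying assignments: (0,0), (0,1)
Count: 2 out of 4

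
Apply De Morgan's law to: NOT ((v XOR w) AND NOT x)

NOT (v XOR w) OR x
De Morgan's: NOT(AND of terms) = OR of negations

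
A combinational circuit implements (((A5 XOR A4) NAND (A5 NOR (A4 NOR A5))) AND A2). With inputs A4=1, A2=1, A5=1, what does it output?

Substituting: (((1 XOR 1) NAND (1 NOR (1 NOR 1))) AND 1)
= 1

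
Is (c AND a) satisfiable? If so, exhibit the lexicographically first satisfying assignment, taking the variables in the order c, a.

c=1, a=1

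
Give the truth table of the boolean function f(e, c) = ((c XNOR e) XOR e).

e | c | Output
--------------
0 | 0 | 1
0 | 1 | 0
1 | 0 | 1
1 | 1 | 0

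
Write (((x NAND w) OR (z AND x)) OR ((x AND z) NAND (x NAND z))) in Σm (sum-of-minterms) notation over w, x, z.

Σm(0, 1, 2, 3, 4, 5, 6, 7) = (NOT w AND NOT x AND NOT z) OR (NOT w AND NOT x AND z) OR (NOT w AND x AND NOT z) OR (NOT w AND x AND z) OR (w AND NOT x AND NOT z) OR (w AND NOT x AND z) OR (w AND x AND NOT z) OR (w AND x AND z)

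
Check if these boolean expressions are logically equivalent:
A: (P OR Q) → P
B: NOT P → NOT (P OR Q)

Yes, Contrapositive is always equivalent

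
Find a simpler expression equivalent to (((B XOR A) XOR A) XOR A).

By XOR self-cancellation ((E XOR v) XOR v = E):
= (B XOR A)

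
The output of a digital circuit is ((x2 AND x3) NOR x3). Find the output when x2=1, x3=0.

Substituting: ((1 AND 0) NOR 0)
= 1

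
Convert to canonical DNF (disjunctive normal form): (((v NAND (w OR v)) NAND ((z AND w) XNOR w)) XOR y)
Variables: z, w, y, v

(NOT z AND NOT w AND NOT y AND v) OR (NOT z AND NOT w AND y AND NOT v) OR (NOT z AND w AND NOT y AND NOT v) OR (NOT z AND w AND NOT y AND v) OR (z AND NOT w AND NOT y AND v) OR (z AND NOT w AND y AND NOT v) OR (z AND w AND NOT y AND v) OR (z AND w AND y AND NOT v)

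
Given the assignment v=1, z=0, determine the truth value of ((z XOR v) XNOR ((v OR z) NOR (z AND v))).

Substituting: ((0 XOR 1) XNOR ((1 OR 0) NOR (0 AND 1)))
= 0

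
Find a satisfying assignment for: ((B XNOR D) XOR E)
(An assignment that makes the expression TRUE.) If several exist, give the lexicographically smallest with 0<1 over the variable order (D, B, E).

D=0, B=0, E=0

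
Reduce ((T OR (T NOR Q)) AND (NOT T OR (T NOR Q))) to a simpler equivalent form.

By distribution ((E OR v) AND (E OR NOT v) = E):
= (T NOR Q)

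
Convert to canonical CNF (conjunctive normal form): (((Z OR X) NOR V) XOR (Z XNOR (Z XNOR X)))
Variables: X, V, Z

(X OR V OR NOT Z) AND (X OR NOT V OR Z) AND (X OR NOT V OR NOT Z)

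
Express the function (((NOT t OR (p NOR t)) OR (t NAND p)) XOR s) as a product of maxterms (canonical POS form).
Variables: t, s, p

ΠM(2, 3, 5, 6) = (t OR NOT s OR p) AND (t OR NOT s OR NOT p) AND (NOT t OR s OR NOT p) AND (NOT t OR NOT s OR p)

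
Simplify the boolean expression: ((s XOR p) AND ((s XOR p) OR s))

By absorption (E AND (E OR v) = E):
= (s XOR p)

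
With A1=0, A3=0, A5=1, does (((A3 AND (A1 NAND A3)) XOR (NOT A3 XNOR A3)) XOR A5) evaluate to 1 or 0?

Substituting: (((0 AND (0 NAND 0)) XOR (NOT 0 XNOR 0)) XOR 1)
= 1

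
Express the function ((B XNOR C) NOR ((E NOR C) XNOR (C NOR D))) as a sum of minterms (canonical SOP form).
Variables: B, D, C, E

Σm(9, 12) = (B AND NOT D AND NOT C AND E) OR (B AND D AND NOT C AND NOT E)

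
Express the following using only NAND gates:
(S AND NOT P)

((S NAND (P NAND P)) NAND (S NAND (P NAND P)))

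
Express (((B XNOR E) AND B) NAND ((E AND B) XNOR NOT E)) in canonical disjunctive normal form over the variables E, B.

(NOT E AND NOT B) OR (NOT E AND B) OR (E AND NOT B) OR (E AND B)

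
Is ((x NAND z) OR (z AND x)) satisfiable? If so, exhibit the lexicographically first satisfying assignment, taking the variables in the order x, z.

x=0, z=0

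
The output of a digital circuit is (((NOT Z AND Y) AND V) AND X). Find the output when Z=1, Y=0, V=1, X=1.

Substituting: (((NOT 1 AND 0) AND 1) AND 1)
= 0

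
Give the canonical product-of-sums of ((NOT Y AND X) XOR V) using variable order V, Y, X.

ΠM(0, 2, 3, 5) = (V OR Y OR X) AND (V OR NOT Y OR X) AND (V OR NOT Y OR NOT X) AND (NOT V OR Y OR NOT X)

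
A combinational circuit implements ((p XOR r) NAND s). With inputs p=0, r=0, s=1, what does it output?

Substituting: ((0 XOR 0) NAND 1)
= 1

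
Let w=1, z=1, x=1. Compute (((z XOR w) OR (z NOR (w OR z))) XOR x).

Substituting: (((1 XOR 1) OR (1 NOR (1 OR 1))) XOR 1)
= 1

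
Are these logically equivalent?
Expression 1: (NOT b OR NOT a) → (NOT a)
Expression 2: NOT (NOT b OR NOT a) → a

No, Inverse is not equivalent to original (counterexample: d=0, b=0, a=1)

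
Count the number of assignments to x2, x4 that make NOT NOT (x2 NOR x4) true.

Satisfying assignments: (0,0)
Count: 1 out of 4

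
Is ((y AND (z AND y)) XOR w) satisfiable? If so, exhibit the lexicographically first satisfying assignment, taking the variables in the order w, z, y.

w=0, z=1, y=1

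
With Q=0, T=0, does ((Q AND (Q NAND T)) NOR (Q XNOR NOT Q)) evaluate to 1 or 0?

Substituting: ((0 AND (0 NAND 0)) NOR (0 XNOR NOT 0))
= 1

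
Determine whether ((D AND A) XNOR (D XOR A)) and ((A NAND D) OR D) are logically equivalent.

No. Counterexample: with D=0, A=1, Expression 1 = 0 but Expression 2 = 1.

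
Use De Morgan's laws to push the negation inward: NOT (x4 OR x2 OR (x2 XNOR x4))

NOT x4 AND NOT x2 AND NOT (x2 XNOR x4)
De Morgan's: NOT(OR of terms) = AND of negations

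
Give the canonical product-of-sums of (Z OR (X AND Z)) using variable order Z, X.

ΠM(0, 1) = (Z OR X) AND (Z OR NOT X)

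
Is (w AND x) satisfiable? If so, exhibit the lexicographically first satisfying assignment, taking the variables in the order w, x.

w=1, x=1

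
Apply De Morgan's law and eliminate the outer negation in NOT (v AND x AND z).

NOT v OR NOT x OR NOT z
De Morgan's: NOT(AND of terms) = OR of negations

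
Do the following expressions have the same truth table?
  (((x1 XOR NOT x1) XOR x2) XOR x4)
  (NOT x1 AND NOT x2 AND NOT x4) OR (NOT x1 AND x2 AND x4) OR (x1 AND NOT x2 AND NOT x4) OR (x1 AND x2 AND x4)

Yes, they are equivalent — the two output columns agree on all 8 assignments:
x1 | x2 | x4 | Expression 1 | Expression 2
------------------------------------------
0 | 0 | 0 | 1 | 1
0 | 0 | 1 | 0 | 0
0 | 1 | 0 | 0 | 0
0 | 1 | 1 | 1 | 1
1 | 0 | 0 | 1 | 1
1 | 0 | 1 | 0 | 0
1 | 1 | 0 | 0 | 0
1 | 1 | 1 | 1 | 1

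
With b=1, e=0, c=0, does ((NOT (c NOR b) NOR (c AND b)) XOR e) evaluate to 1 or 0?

Substituting: ((NOT (0 NOR 1) NOR (0 AND 1)) XOR 0)
= 0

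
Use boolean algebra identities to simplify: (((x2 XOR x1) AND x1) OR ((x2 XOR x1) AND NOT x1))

By distribution ((E AND v) OR (E AND NOT v) = E):
= (x2 XOR x1)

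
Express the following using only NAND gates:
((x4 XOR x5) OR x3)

((((x4 NAND (x4 NAND x5)) NAND (x5 NAND (x4 NAND x5))) NAND ((x4 NAND (x4 NAND x5)) NAND (x5 NAND (x4 NAND x5)))) NAND (x3 NAND x3))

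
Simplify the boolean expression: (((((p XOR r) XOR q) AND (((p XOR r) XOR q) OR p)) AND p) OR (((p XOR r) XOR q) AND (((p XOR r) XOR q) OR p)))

By absorption (E OR (E AND v) = E) then absorption (E AND (E OR v) = E):
= ((p XOR r) XOR q)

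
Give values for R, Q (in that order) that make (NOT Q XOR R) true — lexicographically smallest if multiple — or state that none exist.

R=0, Q=0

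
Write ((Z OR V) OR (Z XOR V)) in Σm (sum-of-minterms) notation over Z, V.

Σm(1, 2, 3) = (NOT Z AND V) OR (Z AND NOT V) OR (Z AND V)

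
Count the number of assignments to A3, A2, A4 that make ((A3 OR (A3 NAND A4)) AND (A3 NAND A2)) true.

Satisfying assignments: (0,0,0), (0,0,1), (0,1,0), (0,1,1), (1,0,0), (1,0,1)
Count: 6 out of 8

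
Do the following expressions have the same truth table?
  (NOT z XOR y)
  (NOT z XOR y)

Yes, they are equivalent — the two output columns agree on all 4 assignments:
y | z | Expression 1 | Expression 2
-----------------------------------
0 | 0 | 1 | 1
0 | 1 | 0 | 0
1 | 0 | 0 | 0
1 | 1 | 1 | 1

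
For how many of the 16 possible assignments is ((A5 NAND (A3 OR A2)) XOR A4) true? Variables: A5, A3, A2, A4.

Satisfying assignments: (0,0,0,0), (0,0,1,0), (0,1,0,0), (0,1,1,0), (1,0,0,0), (1,0,1,1), (1,1,0,1), (1,1,1,1)
Count: 8 out of 16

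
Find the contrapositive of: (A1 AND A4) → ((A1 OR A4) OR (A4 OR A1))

Contrapositive: NOT ((A1 OR A4) OR (A4 OR A1)) → NOT (A1 AND A4)
Note: A statement and its contrapositive are logically equivalent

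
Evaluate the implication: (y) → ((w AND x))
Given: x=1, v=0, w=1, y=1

Antecedent (y) = 1; consequent ((w AND x)) = 1.
1 → 1 = 1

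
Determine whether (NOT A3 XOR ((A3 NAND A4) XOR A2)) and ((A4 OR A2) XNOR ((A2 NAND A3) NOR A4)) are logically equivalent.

No. Counterexample: with A2=0, A3=0, A4=0, Expression 1 = 0 but Expression 2 = 1.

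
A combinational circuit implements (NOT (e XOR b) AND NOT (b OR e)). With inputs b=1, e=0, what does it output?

Substituting: (NOT (0 XOR 1) AND NOT (1 OR 0))
= 0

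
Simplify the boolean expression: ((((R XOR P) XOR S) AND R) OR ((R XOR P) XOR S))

By absorption (E OR (E AND v) = E):
= ((R XOR P) XOR S)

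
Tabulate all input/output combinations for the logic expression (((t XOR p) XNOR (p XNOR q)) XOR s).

s | p | q | t | Output
----------------------
0 | 0 | 0 | 0 | 0
0 | 0 | 0 | 1 | 1
0 | 0 | 1 | 0 | 1
0 | 0 | 1 | 1 | 0
0 | 1 | 0 | 0 | 0
0 | 1 | 0 | 1 | 1
0 | 1 | 1 | 0 | 1
0 | 1 | 1 | 1 | 0
1 | 0 | 0 | 0 | 1
1 | 0 | 0 | 1 | 0
1 | 0 | 1 | 0 | 0
1 | 0 | 1 | 1 | 1
1 | 1 | 0 | 0 | 1
1 | 1 | 0 | 1 | 0
1 | 1 | 1 | 0 | 0
1 | 1 | 1 | 1 | 1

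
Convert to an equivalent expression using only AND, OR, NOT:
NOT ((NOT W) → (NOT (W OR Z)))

(NOT W) AND (W OR Z)
(Negated implication: NOT(A → B) = A AND NOT B)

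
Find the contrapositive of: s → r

Contrapositive: NOT r → NOT s
Note: A statement and its contrapositive are logically equivalent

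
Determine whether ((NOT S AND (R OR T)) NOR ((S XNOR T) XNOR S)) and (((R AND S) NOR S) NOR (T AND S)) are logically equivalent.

No. Counterexample: with T=0, S=0, R=0, Expression 1 = 1 but Expression 2 = 0.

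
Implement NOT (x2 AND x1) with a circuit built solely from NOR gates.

(((x2 NOR x2) NOR (x1 NOR x1)) NOR ((x2 NOR x2) NOR (x1 NOR x1)))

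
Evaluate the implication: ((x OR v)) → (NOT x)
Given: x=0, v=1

Antecedent ((x OR v)) = 1; consequent (NOT x) = 1.
1 → 1 = 1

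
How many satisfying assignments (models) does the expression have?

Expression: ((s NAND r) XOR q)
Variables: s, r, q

Satisfying assignments: (0,0,0), (0,1,0), (1,0,0), (1,1,1)
Count: 4 out of 8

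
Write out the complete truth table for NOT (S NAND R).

R | S | Output
--------------
0 | 0 | 0
0 | 1 | 0
1 | 0 | 0
1 | 1 | 1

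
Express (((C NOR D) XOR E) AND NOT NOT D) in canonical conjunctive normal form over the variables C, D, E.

(C OR D OR E) AND (C OR D OR NOT E) AND (C OR NOT D OR E) AND (NOT C OR D OR E) AND (NOT C OR D OR NOT E) AND (NOT C OR NOT D OR E)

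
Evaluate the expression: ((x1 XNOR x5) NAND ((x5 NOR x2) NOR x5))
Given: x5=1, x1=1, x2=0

Substituting: ((1 XNOR 1) NAND ((1 NOR 0) NOR 1))
= 1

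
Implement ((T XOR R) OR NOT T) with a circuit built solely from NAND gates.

((((T NAND (T NAND R)) NAND (R NAND (T NAND R))) NAND ((T NAND (T NAND R)) NAND (R NAND (T NAND R)))) NAND ((T NAND T) NAND (T NAND T)))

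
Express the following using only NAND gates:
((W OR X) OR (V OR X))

((((W NAND W) NAND (X NAND X)) NAND ((W NAND W) NAND (X NAND X))) NAND (((V NAND V) NAND (X NAND X)) NAND ((V NAND V) NAND (X NAND X))))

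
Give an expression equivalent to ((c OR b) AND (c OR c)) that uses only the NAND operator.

((((c NAND c) NAND (b NAND b)) NAND ((c NAND c) NAND (c NAND c))) NAND (((c NAND c) NAND (b NAND b)) NAND ((c NAND c) NAND (c NAND c))))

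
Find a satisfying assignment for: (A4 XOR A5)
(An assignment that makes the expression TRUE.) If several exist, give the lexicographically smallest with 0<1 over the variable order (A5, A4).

A5=0, A4=1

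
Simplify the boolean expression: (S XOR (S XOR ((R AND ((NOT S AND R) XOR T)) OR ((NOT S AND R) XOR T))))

By XOR self-cancellation ((E XOR v) XOR v = E) then absorption (E OR (E AND v) = E):
= ((NOT S AND R) XOR T)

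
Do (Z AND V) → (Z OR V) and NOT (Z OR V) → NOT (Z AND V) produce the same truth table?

Yes, Contrapositive is always equivalent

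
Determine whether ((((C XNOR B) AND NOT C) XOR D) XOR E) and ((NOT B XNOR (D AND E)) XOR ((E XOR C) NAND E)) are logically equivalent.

No. Counterexample: with D=0, B=0, E=0, C=1, Expression 1 = 0 but Expression 2 = 1.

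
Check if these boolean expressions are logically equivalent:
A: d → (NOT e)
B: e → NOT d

Yes, Contrapositive is always equivalent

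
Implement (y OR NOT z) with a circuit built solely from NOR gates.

((y NOR (z NOR z)) NOR (y NOR (z NOR z)))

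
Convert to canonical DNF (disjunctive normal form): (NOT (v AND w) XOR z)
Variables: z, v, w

(NOT z AND NOT v AND NOT w) OR (NOT z AND NOT v AND w) OR (NOT z AND v AND NOT w) OR (z AND v AND w)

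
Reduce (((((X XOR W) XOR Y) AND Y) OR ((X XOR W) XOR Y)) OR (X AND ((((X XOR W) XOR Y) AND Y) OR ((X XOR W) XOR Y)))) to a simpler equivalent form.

By absorption (E OR (E AND v) = E) then absorption (E OR (E AND v) = E):
= ((X XOR W) XOR Y)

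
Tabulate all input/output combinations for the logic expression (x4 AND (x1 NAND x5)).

x5 | x4 | x1 | Output
---------------------
0 | 0 | 0 | 0
0 | 0 | 1 | 0
0 | 1 | 0 | 1
0 | 1 | 1 | 1
1 | 0 | 0 | 0
1 | 0 | 1 | 0
1 | 1 | 0 | 1
1 | 1 | 1 | 0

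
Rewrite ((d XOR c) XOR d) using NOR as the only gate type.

((((((((d NOR c) NOR (d NOR c)) NOR ((d NOR c) NOR (d NOR c))) NOR ((((d NOR d) NOR (c NOR c)) NOR ((d NOR d) NOR (c NOR c))) NOR (((d NOR d) NOR (c NOR c)) NOR ((d NOR d) NOR (c NOR c))))) NOR d) NOR (((((d NOR c) NOR (d NOR c)) NOR ((d NOR c) NOR (d NOR c))) NOR ((((d NOR d) NOR (c NOR c)) NOR ((d NOR d) NOR (c NOR c))) NOR (((d NOR d) NOR (c NOR c)) NOR ((d NOR d) NOR (c NOR c))))) NOR d)) NOR ((((((d NOR c) NOR (d NOR c)) NOR ((d NOR c) NOR (d NOR c))) NOR ((((d NOR d) NOR (c NOR c)) NOR ((d NOR d) NOR (c NOR c))) NOR (((d NOR d) NOR (c NOR c)) NOR ((d NOR d) NOR (c NOR c))))) NOR d) NOR (((((d NOR c) NOR (d NOR c)) NOR ((d NOR c) NOR (d NOR c))) NOR ((((d NOR d) NOR (c NOR c)) NOR ((d NOR d) NOR (c NOR c))) NOR (((d NOR d) NOR (c NOR c)) NOR ((d NOR d) NOR (c NOR c))))) NOR d))) NOR ((((((((d NOR c) NOR (d NOR c)) NOR ((d NOR c) NOR (d NOR c))) NOR ((((d NOR d) NOR (c NOR c)) NOR ((d NOR d) NOR (c NOR c))) NOR (((d NOR d) NOR (c NOR c)) NOR ((d NOR d) NOR (c NOR c))))) NOR ((((d NOR c) NOR (d NOR c)) NOR ((d NOR c) NOR (d NOR c))) NOR ((((d NOR d) NOR (c NOR c)) NOR ((d NOR d) NOR (c NOR c))) NOR (((d NOR d) NOR (c NOR c)) NOR ((d NOR d) NOR (c NOR c)))))) NOR (d NOR d)) NOR ((((((d NOR c) NOR (d NOR c)) NOR ((d NOR c) NOR (d NOR c))) NOR ((((d NOR d) NOR (c NOR c)) NOR ((d NOR d) NOR (c NOR c))) NOR (((d NOR d) NOR (c NOR c)) NOR ((d NOR d) NOR (c NOR c))))) NOR ((((d NOR c) NOR (d NOR c)) NOR ((d NOR c) NOR (d NOR c))) NOR ((((d NOR d) NOR (c NOR c)) NOR ((d NOR d) NOR (c NOR c))) NOR (((d NOR d) NOR (c NOR c)) NOR ((d NOR d) NOR (c NOR c)))))) NOR (d NOR d))) NOR (((((((d NOR c) NOR (d NOR c)) NOR ((d NOR c) NOR (d NOR c))) NOR ((((d NOR d) NOR (c NOR c)) NOR ((d NOR d) NOR (c NOR c))) NOR (((d NOR d) NOR (c NOR c)) NOR ((d NOR d) NOR (c NOR c))))) NOR ((((d NOR c) NOR (d NOR c)) NOR ((d NOR c) NOR (d NOR c))) NOR ((((d NOR d) NOR (c NOR c)) NOR ((d NOR d) NOR (c NOR c))) NOR (((d NOR d) NOR (c NOR c)) NOR ((d NOR d) NOR (c NOR c)))))) NOR (d NOR d)) NOR ((((((d NOR c) NOR (d NOR c)) NOR ((d NOR c) NOR (d NOR c))) NOR ((((d NOR d) NOR (c NOR c)) NOR ((d NOR d) NOR (c NOR c))) NOR (((d NOR d) NOR (c NOR c)) NOR ((d NOR d) NOR (c NOR c))))) NOR ((((d NOR c) NOR (d NOR c)) NOR ((d NOR c) NOR (d NOR c))) NOR ((((d NOR d) NOR (c NOR c)) NOR ((d NOR d) NOR (c NOR c))) NOR (((d NOR d) NOR (c NOR c)) NOR ((d NOR d) NOR (c NOR c)))))) NOR (d NOR d)))))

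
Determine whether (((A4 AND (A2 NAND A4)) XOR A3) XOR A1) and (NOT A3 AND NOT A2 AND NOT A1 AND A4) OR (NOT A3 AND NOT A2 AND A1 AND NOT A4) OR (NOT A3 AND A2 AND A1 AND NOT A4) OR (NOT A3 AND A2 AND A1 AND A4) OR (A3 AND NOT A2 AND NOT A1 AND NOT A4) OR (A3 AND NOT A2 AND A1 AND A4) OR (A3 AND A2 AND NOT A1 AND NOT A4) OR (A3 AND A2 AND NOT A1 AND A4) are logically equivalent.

Yes, they are equivalent — the two output columns agree on all 16 assignments:
A3 | A2 | A1 | A4 | Expression 1 | Expression 2
-----------------------------------------------
0 | 0 | 0 | 0 | 0 | 0
0 | 0 | 0 | 1 | 1 | 1
0 | 0 | 1 | 0 | 1 | 1
0 | 0 | 1 | 1 | 0 | 0
0 | 1 | 0 | 0 | 0 | 0
0 | 1 | 0 | 1 | 0 | 0
0 | 1 | 1 | 0 | 1 | 1
0 | 1 | 1 | 1 | 1 | 1
1 | 0 | 0 | 0 | 1 | 1
1 | 0 | 0 | 1 | 0 | 0
1 | 0 | 1 | 0 | 0 | 0
1 | 0 | 1 | 1 | 1 | 1
1 | 1 | 0 | 0 | 1 | 1
1 | 1 | 0 | 1 | 1 | 1
1 | 1 | 1 | 0 | 0 | 0
1 | 1 | 1 | 1 | 0 | 0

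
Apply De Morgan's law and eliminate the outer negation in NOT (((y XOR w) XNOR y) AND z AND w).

NOT ((y XOR w) XNOR y) OR NOT z OR NOT w
De Morgan's: NOT(AND of terms) = OR of negations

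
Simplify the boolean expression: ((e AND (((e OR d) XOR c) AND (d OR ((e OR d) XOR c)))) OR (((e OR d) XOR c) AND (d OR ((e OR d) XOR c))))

By absorption (E OR (E AND v) = E) then absorption (E AND (E OR v) = E):
= ((e OR d) XOR c)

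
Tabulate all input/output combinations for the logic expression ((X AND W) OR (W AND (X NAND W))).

X | W | Output
--------------
0 | 0 | 0
0 | 1 | 1
1 | 0 | 0
1 | 1 | 1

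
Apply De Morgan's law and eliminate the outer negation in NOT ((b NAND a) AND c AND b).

NOT (b NAND a) OR NOT c OR NOT b
De Morgan's: NOT(AND of terms) = OR of negations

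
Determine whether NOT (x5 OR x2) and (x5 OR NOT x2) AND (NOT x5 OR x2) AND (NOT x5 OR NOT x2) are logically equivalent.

Yes, they are equivalent — the two output columns agree on all 4 assignments:
x5 | x2 | Expression 1 | Expression 2
-------------------------------------
0 | 0 | 1 | 1
0 | 1 | 0 | 0
1 | 0 | 0 | 0
1 | 1 | 0 | 0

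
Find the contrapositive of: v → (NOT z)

Contrapositive: z → NOT v
Note: A statement and its contrapositive are logically equivalent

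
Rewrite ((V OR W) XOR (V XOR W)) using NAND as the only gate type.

((((V NAND V) NAND (W NAND W)) NAND (((V NAND V) NAND (W NAND W)) NAND ((V NAND (V NAND W)) NAND (W NAND (V NAND W))))) NAND (((V NAND (V NAND W)) NAND (W NAND (V NAND W))) NAND (((V NAND V) NAND (W NAND W)) NAND ((V NAND (V NAND W)) NAND (W NAND (V NAND W))))))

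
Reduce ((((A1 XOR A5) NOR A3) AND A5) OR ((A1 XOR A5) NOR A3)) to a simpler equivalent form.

By absorption (E OR (E AND v) = E):
= ((A1 XOR A5) NOR A3)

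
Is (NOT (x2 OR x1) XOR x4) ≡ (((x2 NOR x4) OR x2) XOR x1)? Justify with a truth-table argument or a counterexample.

No. Counterexample: with x4=0, x2=1, x1=0, Expression 1 = 0 but Expression 2 = 1.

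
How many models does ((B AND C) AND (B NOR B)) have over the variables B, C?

No assignment satisfies the expression.
Count: 0 out of 4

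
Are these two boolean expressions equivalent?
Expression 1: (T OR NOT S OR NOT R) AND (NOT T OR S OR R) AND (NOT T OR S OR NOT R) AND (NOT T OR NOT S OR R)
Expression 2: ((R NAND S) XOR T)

Yes, they are equivalent — the two output columns agree on all 8 assignments:
T | S | R | Expression 1 | Expression 2
---------------------------------------
0 | 0 | 0 | 1 | 1
0 | 0 | 1 | 1 | 1
0 | 1 | 0 | 1 | 1
0 | 1 | 1 | 0 | 0
1 | 0 | 0 | 0 | 0
1 | 0 | 1 | 0 | 0
1 | 1 | 0 | 0 | 0
1 | 1 | 1 | 1 | 1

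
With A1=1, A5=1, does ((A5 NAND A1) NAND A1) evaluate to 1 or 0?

Substituting: ((1 NAND 1) NAND 1)
= 1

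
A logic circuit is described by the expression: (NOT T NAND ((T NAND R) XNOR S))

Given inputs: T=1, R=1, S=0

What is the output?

Substituting: (NOT 1 NAND ((1 NAND 1) XNOR 0))
= 1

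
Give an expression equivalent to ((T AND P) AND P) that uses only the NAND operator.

((((T NAND P) NAND (T NAND P)) NAND P) NAND (((T NAND P) NAND (T NAND P)) NAND P))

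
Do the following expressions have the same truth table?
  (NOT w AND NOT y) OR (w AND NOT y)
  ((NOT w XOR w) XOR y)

Yes, they are equivalent — the two output columns agree on all 4 assignments:
w | y | Expression 1 | Expression 2
-----------------------------------
0 | 0 | 1 | 1
0 | 1 | 0 | 0
1 | 0 | 1 | 1
1 | 1 | 0 | 0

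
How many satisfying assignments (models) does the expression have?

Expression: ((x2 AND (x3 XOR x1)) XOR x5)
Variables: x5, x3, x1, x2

Satisfying assignments: (0,0,1,1), (0,1,0,1), (1,0,0,0), (1,0,0,1), (1,0,1,0), (1,1,0,0), (1,1,1,0), (1,1,1,1)
Count: 8 out of 16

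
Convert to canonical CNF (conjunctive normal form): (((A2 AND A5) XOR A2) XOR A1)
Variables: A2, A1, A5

(A2 OR A1 OR A5) AND (A2 OR A1 OR NOT A5) AND (NOT A2 OR A1 OR NOT A5) AND (NOT A2 OR NOT A1 OR A5)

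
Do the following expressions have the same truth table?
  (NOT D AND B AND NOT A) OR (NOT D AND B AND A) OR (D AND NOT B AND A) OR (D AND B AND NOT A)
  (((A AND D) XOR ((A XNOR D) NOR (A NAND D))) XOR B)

Yes, they are equivalent — the two output columns agree on all 8 assignments:
D | B | A | Expression 1 | Expression 2
---------------------------------------
0 | 0 | 0 | 0 | 0
0 | 0 | 1 | 0 | 0
0 | 1 | 0 | 1 | 1
0 | 1 | 1 | 1 | 1
1 | 0 | 0 | 0 | 0
1 | 0 | 1 | 1 | 1
1 | 1 | 0 | 1 | 1
1 | 1 | 1 | 0 | 0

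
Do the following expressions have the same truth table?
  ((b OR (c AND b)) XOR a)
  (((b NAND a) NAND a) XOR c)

No. Counterexample: with c=0, a=0, b=0, Expression 1 = 0 but Expression 2 = 1.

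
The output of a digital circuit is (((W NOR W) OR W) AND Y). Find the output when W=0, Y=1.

Substituting: (((0 NOR 0) OR 0) AND 1)
= 1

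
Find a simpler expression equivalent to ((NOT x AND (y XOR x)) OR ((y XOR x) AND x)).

By distribution ((E AND v) OR (E AND NOT v) = E):
= (y XOR x)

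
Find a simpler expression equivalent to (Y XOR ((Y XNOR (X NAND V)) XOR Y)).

By XOR self-cancellation ((E XOR v) XOR v = E):
= (Y XNOR (X NAND V))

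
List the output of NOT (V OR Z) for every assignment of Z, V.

Z | V | Output
--------------
0 | 0 | 1
0 | 1 | 0
1 | 0 | 0
1 | 1 | 0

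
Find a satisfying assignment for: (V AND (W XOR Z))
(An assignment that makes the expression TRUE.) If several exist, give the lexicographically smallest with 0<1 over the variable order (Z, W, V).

Z=0, W=1, V=1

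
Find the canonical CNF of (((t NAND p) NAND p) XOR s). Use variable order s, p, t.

(s OR NOT p OR t) AND (NOT s OR p OR t) AND (NOT s OR p OR NOT t) AND (NOT s OR NOT p OR NOT t)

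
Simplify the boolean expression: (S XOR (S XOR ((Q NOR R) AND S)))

By XOR self-cancellation ((E XOR v) XOR v = E):
= ((Q NOR R) AND S)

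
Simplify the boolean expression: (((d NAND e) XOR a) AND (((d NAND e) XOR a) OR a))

By absorption (E AND (E OR v) = E):
= ((d NAND e) XOR a)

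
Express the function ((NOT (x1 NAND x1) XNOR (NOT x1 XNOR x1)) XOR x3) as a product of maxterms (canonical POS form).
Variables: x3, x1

ΠM(1, 2) = (x3 OR NOT x1) AND (NOT x3 OR x1)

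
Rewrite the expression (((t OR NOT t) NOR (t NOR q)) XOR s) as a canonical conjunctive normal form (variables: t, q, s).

(t OR q OR s) AND (t OR NOT q OR s) AND (NOT t OR q OR s) AND (NOT t OR NOT q OR s)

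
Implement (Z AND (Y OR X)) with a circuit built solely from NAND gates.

((Z NAND ((Y NAND Y) NAND (X NAND X))) NAND (Z NAND ((Y NAND Y) NAND (X NAND X))))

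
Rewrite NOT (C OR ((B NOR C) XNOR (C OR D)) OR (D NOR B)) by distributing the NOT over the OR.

NOT C AND NOT ((B NOR C) XNOR (C OR D)) AND NOT (D NOR B)
De Morgan's: NOT(OR of terms) = AND of negations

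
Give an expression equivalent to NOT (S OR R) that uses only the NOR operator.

(((S NOR R) NOR (S NOR R)) NOR ((S NOR R) NOR (S NOR R)))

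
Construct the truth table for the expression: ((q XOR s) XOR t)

s | q | t | Output
------------------
0 | 0 | 0 | 0
0 | 0 | 1 | 1
0 | 1 | 0 | 1
0 | 1 | 1 | 0
1 | 0 | 0 | 1
1 | 0 | 1 | 0
1 | 1 | 0 | 0
1 | 1 | 1 | 1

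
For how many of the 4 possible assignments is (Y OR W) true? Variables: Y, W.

Satisfying assignments: (0,1), (1,0), (1,1)
Count: 3 out of 4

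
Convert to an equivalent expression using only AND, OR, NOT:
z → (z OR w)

NOT z OR (z OR w)
(Implication elimination: A → B = NOT A OR B)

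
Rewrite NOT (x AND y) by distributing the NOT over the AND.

NOT x OR NOT y
De Morgan's: NOT(AND of terms) = OR of negations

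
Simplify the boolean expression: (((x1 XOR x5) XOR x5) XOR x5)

By XOR self-cancellation ((E XOR v) XOR v = E):
= (x1 XOR x5)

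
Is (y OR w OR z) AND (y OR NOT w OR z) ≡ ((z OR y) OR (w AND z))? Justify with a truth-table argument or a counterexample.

Yes, they are equivalent — the two output columns agree on all 8 assignments:
y | w | z | Expression 1 | Expression 2
---------------------------------------
0 | 0 | 0 | 0 | 0
0 | 0 | 1 | 1 | 1
0 | 1 | 0 | 0 | 0
0 | 1 | 1 | 1 | 1
1 | 0 | 0 | 1 | 1
1 | 0 | 1 | 1 | 1
1 | 1 | 0 | 1 | 1
1 | 1 | 1 | 1 | 1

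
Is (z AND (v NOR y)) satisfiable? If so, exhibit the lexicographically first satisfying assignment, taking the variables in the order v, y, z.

v=0, y=0, z=1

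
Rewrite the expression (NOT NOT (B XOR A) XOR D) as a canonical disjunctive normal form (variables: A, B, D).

(NOT A AND NOT B AND D) OR (NOT A AND B AND NOT D) OR (A AND NOT B AND NOT D) OR (A AND B AND D)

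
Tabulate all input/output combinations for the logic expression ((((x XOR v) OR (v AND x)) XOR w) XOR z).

v | x | w | z | Output
----------------------
0 | 0 | 0 | 0 | 0
0 | 0 | 0 | 1 | 1
0 | 0 | 1 | 0 | 1
0 | 0 | 1 | 1 | 0
0 | 1 | 0 | 0 | 1
0 | 1 | 0 | 1 | 0
0 | 1 | 1 | 0 | 0
0 | 1 | 1 | 1 | 1
1 | 0 | 0 | 0 | 1
1 | 0 | 0 | 1 | 0
1 | 0 | 1 | 0 | 0
1 | 0 | 1 | 1 | 1
1 | 1 | 0 | 0 | 1
1 | 1 | 0 | 1 | 0
1 | 1 | 1 | 0 | 0
1 | 1 | 1 | 1 | 1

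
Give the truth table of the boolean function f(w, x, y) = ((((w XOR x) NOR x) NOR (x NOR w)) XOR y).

w | x | y | Output
------------------
0 | 0 | 0 | 0
0 | 0 | 1 | 1
0 | 1 | 0 | 1
0 | 1 | 1 | 0
1 | 0 | 0 | 1
1 | 0 | 1 | 0
1 | 1 | 0 | 1
1 | 1 | 1 | 0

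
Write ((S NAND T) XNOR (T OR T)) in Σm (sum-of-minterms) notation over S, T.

Σm(1) = (NOT S AND T)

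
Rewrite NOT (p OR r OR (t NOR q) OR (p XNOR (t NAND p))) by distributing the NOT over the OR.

NOT p AND NOT r AND NOT (t NOR q) AND NOT (p XNOR (t NAND p))
De Morgan's: NOT(OR of terms) = AND of negations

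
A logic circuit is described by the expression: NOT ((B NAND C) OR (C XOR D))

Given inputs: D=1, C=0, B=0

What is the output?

Substituting: NOT ((0 NAND 0) OR (0 XOR 1))
= 0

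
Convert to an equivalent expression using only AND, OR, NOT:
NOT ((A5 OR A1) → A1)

(A5 OR A1) AND NOT A1
(Negated implication: NOT(A → B) = A AND NOT B)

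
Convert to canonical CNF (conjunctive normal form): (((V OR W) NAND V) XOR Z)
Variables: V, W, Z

(V OR W OR NOT Z) AND (V OR NOT W OR NOT Z) AND (NOT V OR W OR Z) AND (NOT V OR NOT W OR Z)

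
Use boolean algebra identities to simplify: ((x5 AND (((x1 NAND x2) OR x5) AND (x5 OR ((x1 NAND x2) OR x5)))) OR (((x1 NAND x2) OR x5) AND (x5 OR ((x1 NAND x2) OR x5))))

By absorption (E OR (E AND v) = E) then absorption (E AND (E OR v) = E):
= ((x1 NAND x2) OR x5)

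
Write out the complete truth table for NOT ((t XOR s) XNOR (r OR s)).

s | r | t | Output
------------------
0 | 0 | 0 | 0
0 | 0 | 1 | 1
0 | 1 | 0 | 1
0 | 1 | 1 | 0
1 | 0 | 0 | 0
1 | 0 | 1 | 1
1 | 1 | 0 | 0
1 | 1 | 1 | 1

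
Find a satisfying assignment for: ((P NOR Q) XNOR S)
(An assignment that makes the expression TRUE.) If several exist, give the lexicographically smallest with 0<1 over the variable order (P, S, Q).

P=0, S=0, Q=1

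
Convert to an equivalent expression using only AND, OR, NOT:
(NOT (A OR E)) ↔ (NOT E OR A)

((NOT (A OR E)) AND (NOT E OR A)) OR ((A OR E) AND NOT (NOT E OR A))
(Biconditional = both true or both false)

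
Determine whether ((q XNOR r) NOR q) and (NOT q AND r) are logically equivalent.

Yes, they are equivalent — the two output columns agree on all 4 assignments:
q | r | Expression 1 | Expression 2
-----------------------------------
0 | 0 | 0 | 0
0 | 1 | 1 | 1
1 | 0 | 0 | 0
1 | 1 | 0 | 0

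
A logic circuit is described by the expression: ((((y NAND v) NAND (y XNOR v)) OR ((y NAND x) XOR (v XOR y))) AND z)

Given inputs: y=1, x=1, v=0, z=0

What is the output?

Substituting: ((((1 NAND 0) NAND (1 XNOR 0)) OR ((1 NAND 1) XOR (0 XOR 1))) AND 0)
= 0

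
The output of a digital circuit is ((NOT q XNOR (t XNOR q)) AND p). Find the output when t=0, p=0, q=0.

Substituting: ((NOT 0 XNOR (0 XNOR 0)) AND 0)
= 0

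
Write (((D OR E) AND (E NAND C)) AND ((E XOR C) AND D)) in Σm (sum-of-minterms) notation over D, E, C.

Σm(5, 6) = (D AND NOT E AND C) OR (D AND E AND NOT C)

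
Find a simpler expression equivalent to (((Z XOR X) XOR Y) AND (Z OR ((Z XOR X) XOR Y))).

By absorption (E AND (E OR v) = E):
= ((Z XOR X) XOR Y)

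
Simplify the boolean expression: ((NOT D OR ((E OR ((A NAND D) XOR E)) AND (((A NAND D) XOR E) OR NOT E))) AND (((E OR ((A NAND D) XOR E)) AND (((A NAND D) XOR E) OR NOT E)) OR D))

By distribution ((E OR v) AND (E OR NOT v) = E) then distribution ((E OR v) AND (E OR NOT v) = E):
= ((A NAND D) XOR E)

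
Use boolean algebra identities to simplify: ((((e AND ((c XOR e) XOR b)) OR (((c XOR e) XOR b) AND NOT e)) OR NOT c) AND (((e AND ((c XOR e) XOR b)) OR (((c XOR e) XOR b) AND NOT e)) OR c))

By distribution ((E OR v) AND (E OR NOT v) = E) then distribution ((E AND v) OR (E AND NOT v) = E):
= ((c XOR e) XOR b)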